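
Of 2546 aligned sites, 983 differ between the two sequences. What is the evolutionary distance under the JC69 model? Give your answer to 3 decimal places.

p = 983/2546 ≈ 0.386096.
d = −(3/4) ln(1 − 4p/3) = −0.75 ln(1 − 0.514795) = −0.75 ln(0.485205)
  = −0.75 × (-0.723184) = 0.542388 substitutions/site.

0.542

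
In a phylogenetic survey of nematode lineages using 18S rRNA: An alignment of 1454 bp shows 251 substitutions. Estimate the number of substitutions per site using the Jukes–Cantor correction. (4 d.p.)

p = 251/1454 ≈ 0.172627.
d = −(3/4) ln(1 − 4p/3) = −0.75 ln(1 − 0.230169) = −0.75 ln(0.769831)
  = −0.75 × (-0.261584) = 0.196188 substitutions/site.

0.1962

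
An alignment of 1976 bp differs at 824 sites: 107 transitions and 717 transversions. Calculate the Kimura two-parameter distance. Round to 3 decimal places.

0.642

P = 107/1976 ≈ 0.05415 and Q = 717/1976 ≈ 0.362854.
Under the Kimura two-parameter model, d = −½ ln(1 − 2P − Q) − ¼ ln(1 − 2Q).
1 − 2P − Q = 0.528846, giving −½ ln(0.528846) = 0.318529.
1 − 2Q = 0.274292, giving −¼ ln(0.274292) = 0.323391.
d = 0.318529 + 0.323391 = 0.641920.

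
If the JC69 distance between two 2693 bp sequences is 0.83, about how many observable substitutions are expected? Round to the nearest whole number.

Invert JC69: p = (3/4)(1 − e^(−4d/3)) = 0.75 × (1 − e^(-1.106667)) = 0.75 × (1 − 0.330659) = 0.502006.
Expected differing sites = pL ≈ 0.502006 × 2693 = 1351.902158 ≈ 1352.

1352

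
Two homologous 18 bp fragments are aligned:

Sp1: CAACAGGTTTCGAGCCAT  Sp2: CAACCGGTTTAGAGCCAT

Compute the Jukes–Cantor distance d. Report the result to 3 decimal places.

0.120

The sequences differ at 2 of 18 sites (5, 11), so p = 2/18 ≈ 0.111111.
d = −(3/4) ln(1 − 4p/3) = −0.75 ln(1 − 0.148148) = −0.75 ln(0.851852)
  = −0.75 × (-0.160342) = 0.120257 substitutions/site.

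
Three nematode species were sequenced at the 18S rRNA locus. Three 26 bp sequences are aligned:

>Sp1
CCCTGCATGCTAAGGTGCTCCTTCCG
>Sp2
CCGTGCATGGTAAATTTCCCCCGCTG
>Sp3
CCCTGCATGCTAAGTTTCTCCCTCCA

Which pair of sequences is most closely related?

Sp1–Sp2: 9/26 differ, p = 0.346, d = 0.464.
Sp1–Sp3: 4/26 differ, p = 0.154, d = 0.172.
Sp2–Sp3: 7/26 differ, p = 0.269, d = 0.334.
The smallest distance is between Sp1 and Sp3.

Sp1 and Sp3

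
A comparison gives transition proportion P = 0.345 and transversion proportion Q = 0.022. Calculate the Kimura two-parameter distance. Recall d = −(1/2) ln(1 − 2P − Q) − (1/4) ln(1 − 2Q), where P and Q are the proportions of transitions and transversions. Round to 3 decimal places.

0.634

Under the Kimura two-parameter model, d = −½ ln(1 − 2P − Q) − ¼ ln(1 − 2Q).
1 − 2P − Q = 0.288, giving −½ ln(0.288) = 0.622397.
1 − 2Q = 0.956, giving −¼ ln(0.956) = 0.011249.
d = 0.622397 + 0.011249 = 0.633646.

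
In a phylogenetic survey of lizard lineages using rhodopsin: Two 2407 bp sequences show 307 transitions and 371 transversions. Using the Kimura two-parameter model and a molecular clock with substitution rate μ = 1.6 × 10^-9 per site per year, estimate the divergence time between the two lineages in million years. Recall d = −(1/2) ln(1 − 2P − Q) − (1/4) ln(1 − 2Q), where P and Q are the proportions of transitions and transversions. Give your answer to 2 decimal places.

P = 307/2407 ≈ 0.127545 and Q = 371/2407 ≈ 0.154134.
Under the Kimura two-parameter model, d = −½ ln(1 − 2P − Q) − ¼ ln(1 − 2Q).
1 − 2P − Q = 0.590776, giving −½ ln(0.590776) = 0.263159.
1 − 2Q = 0.691732, giving −¼ ln(0.691732) = 0.092139.
d = 0.263159 + 0.092139 = 0.355298.
Under a molecular clock d = 2μt, so t = d/(2μ) = 0.355298 / (2 × 1.6 × 10^-9) = 111.03 million years.

111.03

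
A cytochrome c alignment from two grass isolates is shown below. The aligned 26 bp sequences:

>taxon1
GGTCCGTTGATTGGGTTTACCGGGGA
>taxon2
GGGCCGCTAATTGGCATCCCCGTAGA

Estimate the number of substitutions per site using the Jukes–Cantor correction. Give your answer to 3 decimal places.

The sequences differ at 9 of 26 sites (3, 7, 9, 15, 16, 18, 19, 23, 24), so p = 9/26 ≈ 0.346154.
d = −(3/4) ln(1 − 4p/3) = −0.75 ln(1 − 0.461539) = −0.75 ln(0.538461)
  = −0.75 × (-0.619040) = 0.464280 substitutions/site.

0.464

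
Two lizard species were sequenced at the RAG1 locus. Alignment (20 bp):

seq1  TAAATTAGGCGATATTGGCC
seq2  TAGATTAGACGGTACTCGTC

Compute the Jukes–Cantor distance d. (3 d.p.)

The sequences differ at 6 of 20 sites (3, 9, 12, 15, 17, 19), so p = 6/20 = 0.3.
d = −(3/4) ln(1 − 4p/3) = −0.75 ln(1 − 0.4) = −0.75 ln(0.6)
  = −0.75 × (-0.510826) = 0.383120 substitutions/site.

0.383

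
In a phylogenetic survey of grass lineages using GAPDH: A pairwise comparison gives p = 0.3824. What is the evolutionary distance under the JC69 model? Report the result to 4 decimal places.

0.5348

d = −(3/4) ln(1 − 4p/3) = −0.75 ln(1 − 0.509867) = −0.75 ln(0.490133)
  = −0.75 × (-0.713078) = 0.534809 substitutions/site.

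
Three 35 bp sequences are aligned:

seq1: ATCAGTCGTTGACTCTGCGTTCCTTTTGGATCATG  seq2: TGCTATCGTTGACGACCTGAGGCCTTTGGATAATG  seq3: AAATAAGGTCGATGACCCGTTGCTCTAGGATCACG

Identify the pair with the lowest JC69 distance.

seq1–seq2: 14/35 differ, p = 0.400, d = 0.572.
seq1–seq3: 16/35 differ, p = 0.457, d = 0.705.
seq2–seq3: 15/35 differ, p = 0.429, d = 0.635.
The smallest distance is between seq1 and seq2.

seq1 and seq2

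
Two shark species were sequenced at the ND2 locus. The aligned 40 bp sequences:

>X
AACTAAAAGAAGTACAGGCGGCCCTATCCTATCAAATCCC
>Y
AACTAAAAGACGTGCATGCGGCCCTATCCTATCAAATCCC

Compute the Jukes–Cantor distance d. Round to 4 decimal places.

The sequences differ at 3 of 40 sites (11, 14, 17), so p = 3/40 = 0.075.
d = −(3/4) ln(1 − 4p/3) = −0.75 ln(1 − 0.1) = −0.75 ln(0.9)
  = −0.75 × (-0.105361) = 0.079021 substitutions/site.

0.0790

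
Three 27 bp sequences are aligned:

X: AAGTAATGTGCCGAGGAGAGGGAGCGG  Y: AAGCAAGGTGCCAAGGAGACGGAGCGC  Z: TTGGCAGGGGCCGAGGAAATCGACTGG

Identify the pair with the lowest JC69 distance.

X and Y

X–Y: 5/27 differ, p = 0.185, d = 0.213.
X–Z: 11/27 differ, p = 0.407, d = 0.588.
Y–Z: 12/27 differ, p = 0.444, d = 0.673.
The smallest distance is between X and Y.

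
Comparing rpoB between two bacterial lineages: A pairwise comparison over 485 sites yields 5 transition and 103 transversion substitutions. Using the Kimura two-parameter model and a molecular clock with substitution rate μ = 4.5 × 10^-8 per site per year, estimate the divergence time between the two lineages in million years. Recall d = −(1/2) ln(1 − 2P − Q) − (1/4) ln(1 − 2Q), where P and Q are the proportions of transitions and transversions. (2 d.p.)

P = 5/485 ≈ 0.010309 and Q = 103/485 ≈ 0.212371.
Under the Kimura two-parameter model, d = −½ ln(1 − 2P − Q) − ¼ ln(1 − 2Q).
1 − 2P − Q = 0.767011, giving −½ ln(0.767011) = 0.132627.
1 − 2Q = 0.575258, giving −¼ ln(0.575258) = 0.138234.
d = 0.132627 + 0.138234 = 0.270861.
Under a molecular clock d = 2μt, so t = d/(2μ) = 0.270861 / (2 × 4.5 × 10^-8) = 3.01 million years.

3.01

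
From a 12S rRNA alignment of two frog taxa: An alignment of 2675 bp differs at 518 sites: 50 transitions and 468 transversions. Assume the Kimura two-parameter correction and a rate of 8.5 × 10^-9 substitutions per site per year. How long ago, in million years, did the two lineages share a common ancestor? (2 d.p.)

P = 50/2675 ≈ 0.018692 and Q = 468/2675 ≈ 0.174953.
Under the Kimura two-parameter model, d = −½ ln(1 − 2P − Q) − ¼ ln(1 − 2Q).
1 − 2P − Q = 0.787663, giving −½ ln(0.787663) = 0.119342.
1 − 2Q = 0.650094, giving −¼ ln(0.650094) = 0.107660.
d = 0.119342 + 0.107660 = 0.227002.
Under a molecular clock d = 2μt, so t = d/(2μ) = 0.227002 / (2 × 8.5 × 10^-9) = 13.35 million years.

13.35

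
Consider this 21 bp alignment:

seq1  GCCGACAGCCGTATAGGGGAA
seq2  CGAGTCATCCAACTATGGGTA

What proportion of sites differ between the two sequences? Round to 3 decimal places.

0.476

The sequences differ at 10 of 21 positions (sites 1, 2, 3, 5, 8, 11, 12, 13, 16, 20).
p = 10/21 = 0.476190… ≈ 0.476 (to 3 d.p.).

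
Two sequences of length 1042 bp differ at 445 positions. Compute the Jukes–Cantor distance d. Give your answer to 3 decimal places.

p = 445/1042 ≈ 0.427063.
d = −(3/4) ln(1 − 4p/3) = −0.75 ln(1 − 0.569417) = −0.75 ln(0.430583)
  = −0.75 × (-0.842615) = 0.631961 substitutions/site.

0.632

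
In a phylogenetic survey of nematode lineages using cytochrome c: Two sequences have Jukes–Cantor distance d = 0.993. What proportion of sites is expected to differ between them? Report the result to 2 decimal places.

0.55

p = (3/4)(1 − e^(−4d/3)) = 0.75 × (1 − e^(-1.324)) = 0.75 × (1 − 0.266069) = 0.550448.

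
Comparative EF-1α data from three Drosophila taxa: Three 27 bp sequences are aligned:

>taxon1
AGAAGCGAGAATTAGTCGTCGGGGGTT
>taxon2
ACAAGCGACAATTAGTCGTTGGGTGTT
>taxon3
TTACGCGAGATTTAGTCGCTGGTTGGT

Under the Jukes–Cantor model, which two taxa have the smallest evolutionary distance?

taxon1 and taxon2

taxon1–taxon2: 4/27 differ, p = 0.148, d = 0.165.
taxon1–taxon3: 9/27 differ, p = 0.333, d = 0.441.
taxon2–taxon3: 8/27 differ, p = 0.296, d = 0.377.
The smallest distance is between taxon1 and taxon2.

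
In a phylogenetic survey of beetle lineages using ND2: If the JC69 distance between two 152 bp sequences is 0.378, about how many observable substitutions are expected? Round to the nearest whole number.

Invert JC69: p = (3/4)(1 − e^(−4d/3)) = 0.75 × (1 − e^(-0.504)) = 0.75 × (1 − 0.604109) = 0.296918.
Expected differing sites = pL ≈ 0.296918 × 152 = 45.131536 ≈ 45.

45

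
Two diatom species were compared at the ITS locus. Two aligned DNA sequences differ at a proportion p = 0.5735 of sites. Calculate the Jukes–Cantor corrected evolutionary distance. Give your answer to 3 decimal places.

1.085

d = −(3/4) ln(1 − 4p/3) = −0.75 ln(1 − 0.764667) = −0.75 ln(0.235333)
  = −0.75 × (-1.446754) = 1.085066 substitutions/site.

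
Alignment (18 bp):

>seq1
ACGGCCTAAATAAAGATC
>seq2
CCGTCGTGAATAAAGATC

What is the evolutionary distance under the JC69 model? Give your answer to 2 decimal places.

0.26

The sequences differ at 4 of 18 sites (1, 4, 6, 8), so p = 4/18 ≈ 0.222222.
d = −(3/4) ln(1 − 4p/3) = −0.75 ln(1 − 0.296296) = −0.75 ln(0.703704)
  = −0.75 × (-0.351397) = 0.263548 substitutions/site.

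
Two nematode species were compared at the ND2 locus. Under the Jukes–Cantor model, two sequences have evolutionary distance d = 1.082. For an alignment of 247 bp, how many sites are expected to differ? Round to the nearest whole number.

141

Invert JC69: p = (3/4)(1 − e^(−4d/3)) = 0.75 × (1 − e^(-1.442667)) = 0.75 × (1 − 0.236297) = 0.572777.
Expected differing sites = pL ≈ 0.572777 × 247 = 141.475919 ≈ 141.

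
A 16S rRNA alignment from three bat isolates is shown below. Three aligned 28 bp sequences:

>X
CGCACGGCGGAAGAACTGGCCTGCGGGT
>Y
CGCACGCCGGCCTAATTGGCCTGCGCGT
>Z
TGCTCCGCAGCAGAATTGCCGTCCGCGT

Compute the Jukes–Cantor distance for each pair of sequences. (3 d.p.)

d(X,Y) = 0.252, d(X,Z) = 0.485, d(Y,Z) = 0.485

X–Y: 6/28 sites differ → p ≈ 0.214286, d = −0.75 ln(1 − 0.285715) = 0.252355 ≈ 0.252.
X–Z: 10/28 sites differ → p ≈ 0.357143, d = −0.75 ln(1 − 0.476191) = 0.484971 ≈ 0.485.
Y–Z: 10/28 sites differ → p ≈ 0.357143, d = −0.75 ln(1 − 0.476191) = 0.484971 ≈ 0.485.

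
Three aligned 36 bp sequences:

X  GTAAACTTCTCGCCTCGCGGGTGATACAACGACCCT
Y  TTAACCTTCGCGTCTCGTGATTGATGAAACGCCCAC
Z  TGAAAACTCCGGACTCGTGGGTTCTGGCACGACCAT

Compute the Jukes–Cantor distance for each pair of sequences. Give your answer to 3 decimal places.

X–Y: 12/36 sites differ → p ≈ 0.333333, d = −0.75 ln(1 − 0.444444) = 0.440839 ≈ 0.441.
X–Z: 14/36 sites differ → p ≈ 0.388889, d = −0.75 ln(1 − 0.518519) = 0.548166 ≈ 0.548.
Y–Z: 15/36 sites differ → p ≈ 0.416667, d = −0.75 ln(1 − 0.555556) = 0.608198 ≈ 0.608.

d(X,Y) = 0.441, d(X,Z) = 0.548, d(Y,Z) = 0.608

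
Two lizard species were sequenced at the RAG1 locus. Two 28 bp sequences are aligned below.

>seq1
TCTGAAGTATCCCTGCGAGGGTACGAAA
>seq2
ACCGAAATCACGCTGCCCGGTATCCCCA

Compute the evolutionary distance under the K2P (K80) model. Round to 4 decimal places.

Of 28 sites, 2 differences are transitions and 12 are transversions, so P = 2/28 ≈ 0.071429 and Q = 12/28 ≈ 0.428571.
Under the Kimura two-parameter model, d = −½ ln(1 − 2P − Q) − ¼ ln(1 − 2Q).
1 − 2P − Q = 0.428571, giving −½ ln(0.428571) = 0.423649.
1 − 2Q = 0.142858, giving −¼ ln(0.142858) = 0.486476.
d = 0.423649 + 0.486476 = 0.910125.

0.9101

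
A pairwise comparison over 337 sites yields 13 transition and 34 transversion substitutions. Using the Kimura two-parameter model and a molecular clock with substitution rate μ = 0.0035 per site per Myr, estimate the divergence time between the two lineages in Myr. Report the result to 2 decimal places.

P = 13/337 ≈ 0.038576 and Q = 34/337 ≈ 0.10089.
Under the Kimura two-parameter model, d = −½ ln(1 − 2P − Q) − ¼ ln(1 − 2Q).
1 − 2P − Q = 0.821958, giving −½ ln(0.821958) = 0.098033.
1 − 2Q = 0.79822, giving −¼ ln(0.79822) = 0.056343.
d = 0.098033 + 0.056343 = 0.154376.
Under a molecular clock d = 2μt, so t = d/(2μ) = 0.154376 / (2 × 0.0035) = 22.05 Myr.

22.05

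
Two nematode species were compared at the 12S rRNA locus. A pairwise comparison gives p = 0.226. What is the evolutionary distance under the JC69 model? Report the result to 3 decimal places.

d = −(3/4) ln(1 − 4p/3) = −0.75 ln(1 − 0.301333) = −0.75 ln(0.698667)
  = −0.75 × (-0.358581) = 0.268936 substitutions/site.

0.269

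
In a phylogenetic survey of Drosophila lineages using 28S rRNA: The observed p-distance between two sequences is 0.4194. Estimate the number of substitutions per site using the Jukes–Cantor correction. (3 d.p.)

d = −(3/4) ln(1 − 4p/3) = −0.75 ln(1 − 0.5592) = −0.75 ln(0.4408)
  = −0.75 × (-0.819164) = 0.614373 substitutions/site.

0.614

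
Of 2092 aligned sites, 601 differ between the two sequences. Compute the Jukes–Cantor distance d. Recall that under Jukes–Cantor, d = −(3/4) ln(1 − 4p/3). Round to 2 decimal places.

0.36

p = 601/2092 ≈ 0.287285.
d = −(3/4) ln(1 − 4p/3) = −0.75 ln(1 − 0.383047) = −0.75 ln(0.616953)
  = −0.75 × (-0.482962) = 0.362222 substitutions/site.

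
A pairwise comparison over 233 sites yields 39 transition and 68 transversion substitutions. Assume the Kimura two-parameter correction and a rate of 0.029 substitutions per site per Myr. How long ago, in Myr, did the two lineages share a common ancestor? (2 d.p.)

12.27

P = 39/233 ≈ 0.167382 and Q = 68/233 ≈ 0.291845.
Under the Kimura two-parameter model, d = −½ ln(1 − 2P − Q) − ¼ ln(1 − 2Q).
1 − 2P − Q = 0.373391, giving −½ ln(0.373391) = 0.492565.
1 − 2Q = 0.41631, giving −¼ ln(0.41631) = 0.219081.
d = 0.492565 + 0.219081 = 0.711646.
Under a molecular clock d = 2μt, so t = d/(2μ) = 0.711646 / (2 × 0.029) = 12.27 Myr.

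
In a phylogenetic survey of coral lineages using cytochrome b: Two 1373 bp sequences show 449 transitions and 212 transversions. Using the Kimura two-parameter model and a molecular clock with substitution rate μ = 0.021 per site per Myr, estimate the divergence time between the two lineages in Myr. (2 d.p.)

P = 449/1373 ≈ 0.327021 and Q = 212/1373 ≈ 0.154406.
Under the Kimura two-parameter model, d = −½ ln(1 − 2P − Q) − ¼ ln(1 − 2Q).
1 − 2P − Q = 0.191552, giving −½ ln(0.191552) = 0.826298.
1 − 2Q = 0.691188, giving −¼ ln(0.691188) = 0.092336.
d = 0.826298 + 0.092336 = 0.918634.
Under a molecular clock d = 2μt, so t = d/(2μ) = 0.918634 / (2 × 0.021) = 21.87 Myr.

21.87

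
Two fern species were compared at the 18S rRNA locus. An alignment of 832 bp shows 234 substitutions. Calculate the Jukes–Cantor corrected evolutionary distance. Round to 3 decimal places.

p = 234/832 = 0.28125.
d = −(3/4) ln(1 − 4p/3) = −0.75 ln(1 − 0.375) = −0.75 ln(0.625)
  = −0.75 × (-0.470004) = 0.352503 substitutions/site.

0.353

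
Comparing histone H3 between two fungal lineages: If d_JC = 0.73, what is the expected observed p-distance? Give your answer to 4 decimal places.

0.4666

p = (3/4)(1 − e^(−4d/3)) = 0.75 × (1 − e^(-0.973333)) = 0.75 × (1 − 0.377822) = 0.466634.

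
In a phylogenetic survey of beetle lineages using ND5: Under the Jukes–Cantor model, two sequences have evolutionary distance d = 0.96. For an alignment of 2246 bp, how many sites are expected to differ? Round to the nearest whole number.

Invert JC69: p = (3/4)(1 − e^(−4d/3)) = 0.75 × (1 − e^(-1.28)) = 0.75 × (1 − 0.278037) = 0.541472.
Expected differing sites = pL ≈ 0.541472 × 2246 = 1216.146112 ≈ 1216.

1216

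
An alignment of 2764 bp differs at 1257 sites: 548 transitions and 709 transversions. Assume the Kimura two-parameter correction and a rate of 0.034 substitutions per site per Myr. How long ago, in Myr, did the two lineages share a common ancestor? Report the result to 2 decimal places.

P = 548/2764 ≈ 0.198263 and Q = 709/2764 ≈ 0.256512.
Under the Kimura two-parameter model, d = −½ ln(1 − 2P − Q) − ¼ ln(1 − 2Q).
1 − 2P − Q = 0.346962, giving −½ ln(0.346962) = 0.529270.
1 − 2Q = 0.486976, giving −¼ ln(0.486976) = 0.179885.
d = 0.529270 + 0.179885 = 0.709155.
Under a molecular clock d = 2μt, so t = d/(2μ) = 0.709155 / (2 × 0.034) = 10.43 Myr.

10.43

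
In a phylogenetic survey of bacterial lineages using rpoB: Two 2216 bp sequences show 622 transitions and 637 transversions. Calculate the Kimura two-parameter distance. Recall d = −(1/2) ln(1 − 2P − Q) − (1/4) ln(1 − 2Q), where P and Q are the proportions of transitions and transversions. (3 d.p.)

1.159

P = 622/2216 ≈ 0.280686 and Q = 637/2216 ≈ 0.287455.
Under the Kimura two-parameter model, d = −½ ln(1 − 2P − Q) − ¼ ln(1 − 2Q).
1 − 2P − Q = 0.151173, giving −½ ln(0.151173) = 0.944665.
1 − 2Q = 0.42509, giving −¼ ln(0.42509) = 0.213864.
d = 0.944665 + 0.213864 = 1.158529.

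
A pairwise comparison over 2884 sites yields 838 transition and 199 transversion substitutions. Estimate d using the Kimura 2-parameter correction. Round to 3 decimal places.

P = 838/2884 ≈ 0.290569 and Q = 199/2884 ≈ 0.069001.
Under the Kimura two-parameter model, d = −½ ln(1 − 2P − Q) − ¼ ln(1 − 2Q).
1 − 2P − Q = 0.349861, giving −½ ln(0.349861) = 0.525110.
1 − 2Q = 0.861998, giving −¼ ln(0.861998) = 0.037126.
d = 0.525110 + 0.037126 = 0.562236.

0.562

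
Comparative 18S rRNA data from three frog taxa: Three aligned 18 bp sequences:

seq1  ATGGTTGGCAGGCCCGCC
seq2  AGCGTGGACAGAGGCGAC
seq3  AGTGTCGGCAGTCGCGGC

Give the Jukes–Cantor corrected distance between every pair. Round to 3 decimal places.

seq1–seq2: 8/18 sites differ → p ≈ 0.444444, d = −0.75 ln(1 − 0.592592) = 0.673455 ≈ 0.673.
seq1–seq3: 6/18 sites differ → p ≈ 0.333333, d = −0.75 ln(1 − 0.444444) = 0.440839 ≈ 0.441.
seq2–seq3: 6/18 sites differ → p ≈ 0.333333, d = −0.75 ln(1 − 0.444444) = 0.440839 ≈ 0.441.

d(seq1,seq2) = 0.673, d(seq1,seq3) = 0.441, d(seq2,seq3) = 0.441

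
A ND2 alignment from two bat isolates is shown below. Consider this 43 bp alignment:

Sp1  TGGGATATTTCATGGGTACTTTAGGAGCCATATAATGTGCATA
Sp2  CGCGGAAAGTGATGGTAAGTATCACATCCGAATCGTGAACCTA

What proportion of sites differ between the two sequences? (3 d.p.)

The sequences differ at 22 of 43 positions.
p = 22/43 = 0.511627… ≈ 0.512 (to 3 d.p.).

0.512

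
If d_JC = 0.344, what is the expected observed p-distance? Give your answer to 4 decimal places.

p = (3/4)(1 − e^(−4d/3)) = 0.75 × (1 − e^(-0.458667)) = 0.75 × (1 − 0.632126) = 0.275906.

0.2759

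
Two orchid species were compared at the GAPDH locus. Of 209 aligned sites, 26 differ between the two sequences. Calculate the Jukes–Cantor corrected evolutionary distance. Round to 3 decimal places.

0.136

p = 26/209 ≈ 0.124402.
d = −(3/4) ln(1 − 4p/3) = −0.75 ln(1 − 0.165869) = −0.75 ln(0.834131)
  = −0.75 × (-0.181365) = 0.136024 substitutions/site.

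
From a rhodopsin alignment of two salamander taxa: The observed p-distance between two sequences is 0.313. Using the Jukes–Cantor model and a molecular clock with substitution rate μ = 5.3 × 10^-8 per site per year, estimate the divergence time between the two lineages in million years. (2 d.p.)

d = −(3/4) ln(1 − 4p/3) = −0.75 ln(1 − 0.417333) = −0.75 ln(0.582667)
  = −0.75 × (-0.540139) = 0.405104 substitutions/site.
Under a molecular clock d = 2μt, so t = d/(2μ) = 0.405104 / (2 × 5.3 × 10^-8) = 3.82 million years.

3.82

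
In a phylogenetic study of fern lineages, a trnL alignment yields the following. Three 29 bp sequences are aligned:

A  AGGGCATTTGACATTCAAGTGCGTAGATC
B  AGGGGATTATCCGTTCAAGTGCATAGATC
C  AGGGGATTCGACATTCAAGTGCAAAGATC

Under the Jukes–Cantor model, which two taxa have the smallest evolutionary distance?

A–B: 6/29 differ, p = 0.207, d = 0.242.
A–C: 4/29 differ, p = 0.138, d = 0.152.
B–C: 5/29 differ, p = 0.172, d = 0.196.
The smallest distance is between A and C.

A and C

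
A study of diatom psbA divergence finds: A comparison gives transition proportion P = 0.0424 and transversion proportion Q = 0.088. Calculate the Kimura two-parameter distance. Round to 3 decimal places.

0.143

Under the Kimura two-parameter model, d = −½ ln(1 − 2P − Q) − ¼ ln(1 − 2Q).
1 − 2P − Q = 0.8272, giving −½ ln(0.8272) = 0.094854.
1 − 2Q = 0.824, giving −¼ ln(0.824) = 0.048396.
d = 0.094854 + 0.048396 = 0.143250.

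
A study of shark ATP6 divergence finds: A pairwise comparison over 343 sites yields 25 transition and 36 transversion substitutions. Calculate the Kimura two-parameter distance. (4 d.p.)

P = 25/343 ≈ 0.072886 and Q = 36/343 ≈ 0.104956.
Under the Kimura two-parameter model, d = −½ ln(1 − 2P − Q) − ¼ ln(1 − 2Q).
1 − 2P − Q = 0.749272, giving −½ ln(0.749272) = 0.144327.
1 − 2Q = 0.790088, giving −¼ ln(0.790088) = 0.058903.
d = 0.144327 + 0.058903 = 0.203230.

0.2032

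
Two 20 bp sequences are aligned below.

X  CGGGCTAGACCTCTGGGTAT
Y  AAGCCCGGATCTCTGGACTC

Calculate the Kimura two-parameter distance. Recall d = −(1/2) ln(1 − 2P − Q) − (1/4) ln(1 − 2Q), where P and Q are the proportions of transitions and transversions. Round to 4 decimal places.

Of 20 sites, 7 differences are transitions and 3 are transversions, so P = 7/20 = 0.35 and Q = 3/20 = 0.15.
Under the Kimura two-parameter model, d = −½ ln(1 − 2P − Q) − ¼ ln(1 − 2Q).
1 − 2P − Q = 0.15, giving −½ ln(0.15) = 0.948560.
1 − 2Q = 0.7, giving −¼ ln(0.7) = 0.089169.
d = 0.948560 + 0.089169 = 1.037729.

1.0377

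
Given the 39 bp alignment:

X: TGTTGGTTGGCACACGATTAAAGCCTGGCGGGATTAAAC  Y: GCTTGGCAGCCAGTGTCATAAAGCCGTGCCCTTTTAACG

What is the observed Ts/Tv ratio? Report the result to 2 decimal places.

0.06

Transitions are A↔G and C↔T; transversions are all other mismatches.
Transitions: 1. Transversions: 18.
R = 1/18 = 0.055555… ≈ 0.06 (to 2 d.p.).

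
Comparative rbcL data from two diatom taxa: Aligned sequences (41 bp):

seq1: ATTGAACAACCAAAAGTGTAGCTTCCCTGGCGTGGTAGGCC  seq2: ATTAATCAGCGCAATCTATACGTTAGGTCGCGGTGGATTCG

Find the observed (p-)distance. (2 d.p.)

0.49

The sequences differ at 20 of 41 positions.
p = 20/41 = 0.487804… ≈ 0.49 (to 2 d.p.).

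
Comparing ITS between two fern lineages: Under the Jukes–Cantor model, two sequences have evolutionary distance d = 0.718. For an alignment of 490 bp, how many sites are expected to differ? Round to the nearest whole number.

Invert JC69: p = (3/4)(1 − e^(−4d/3)) = 0.75 × (1 − e^(-0.957333)) = 0.75 × (1 − 0.383915) = 0.462064.
Expected differing sites = pL ≈ 0.462064 × 490 = 226.41136 ≈ 226.

226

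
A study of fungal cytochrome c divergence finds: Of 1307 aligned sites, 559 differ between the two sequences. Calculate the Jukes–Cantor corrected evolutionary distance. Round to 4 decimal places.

p = 559/1307 ≈ 0.427697.
d = −(3/4) ln(1 − 4p/3) = −0.75 ln(1 − 0.570263) = −0.75 ln(0.429737)
  = −0.75 × (-0.844582) = 0.633437 substitutions/site.

0.6334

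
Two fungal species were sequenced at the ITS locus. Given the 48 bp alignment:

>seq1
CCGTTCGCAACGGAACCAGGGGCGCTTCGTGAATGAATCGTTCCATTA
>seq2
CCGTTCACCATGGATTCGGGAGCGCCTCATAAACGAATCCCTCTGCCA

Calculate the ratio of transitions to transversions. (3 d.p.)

Transitions are A↔G and C↔T; transversions are all other mismatches.
Transitions: 14. Transversions: 3.
R = 14/3 = 4.666666… ≈ 4.667 (to 3 d.p.).

4.667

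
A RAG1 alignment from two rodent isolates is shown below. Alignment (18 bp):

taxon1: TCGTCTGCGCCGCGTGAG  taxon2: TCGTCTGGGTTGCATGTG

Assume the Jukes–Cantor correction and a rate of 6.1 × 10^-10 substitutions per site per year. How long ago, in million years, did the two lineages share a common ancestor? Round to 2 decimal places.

The sequences differ at 5 of 18 sites (8, 10, 11, 14, 17), so p = 5/18 ≈ 0.277778.
d = −(3/4) ln(1 − 4p/3) = −0.75 ln(1 − 0.370371) = −0.75 ln(0.629629)
  = −0.75 × (-0.462625) = 0.346969 substitutions/site.
Under a molecular clock d = 2μt, so t = d/(2μ) = 0.346969 / (2 × 6.1 × 10^-10) = 284.40 million years.

284.40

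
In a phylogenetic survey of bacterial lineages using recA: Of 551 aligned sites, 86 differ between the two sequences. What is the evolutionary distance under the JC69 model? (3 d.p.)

0.175

p = 86/551 ≈ 0.15608.
d = −(3/4) ln(1 − 4p/3) = −0.75 ln(1 − 0.208107) = −0.75 ln(0.791893)
  = −0.75 × (-0.233329) = 0.174997 substitutions/site.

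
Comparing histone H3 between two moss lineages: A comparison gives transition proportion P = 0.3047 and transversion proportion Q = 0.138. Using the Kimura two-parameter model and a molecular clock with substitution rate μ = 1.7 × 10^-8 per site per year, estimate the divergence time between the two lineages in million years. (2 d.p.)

Under the Kimura two-parameter model, d = −½ ln(1 − 2P − Q) − ¼ ln(1 − 2Q).
1 − 2P − Q = 0.2526, giving −½ ln(0.2526) = 0.687974.
1 − 2Q = 0.724, giving −¼ ln(0.724) = 0.080741.
d = 0.687974 + 0.080741 = 0.768715.
Under a molecular clock d = 2μt, so t = d/(2μ) = 0.768715 / (2 × 1.7 × 10^-8) = 22.61 million years.

22.61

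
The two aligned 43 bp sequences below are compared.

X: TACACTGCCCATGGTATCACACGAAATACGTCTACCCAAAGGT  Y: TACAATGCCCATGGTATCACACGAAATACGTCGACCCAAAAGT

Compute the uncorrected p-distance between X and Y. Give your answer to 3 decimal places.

The sequences differ at 3 of 43 positions (sites 5, 33, 41).
p = 3/43 = 0.069767… ≈ 0.070 (to 3 d.p.).

0.070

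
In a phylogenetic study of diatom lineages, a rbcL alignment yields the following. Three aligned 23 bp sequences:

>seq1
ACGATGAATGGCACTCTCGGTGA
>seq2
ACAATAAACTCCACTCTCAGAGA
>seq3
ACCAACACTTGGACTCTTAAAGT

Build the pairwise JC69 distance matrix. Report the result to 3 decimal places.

seq1–seq2: 7/23 sites differ → p ≈ 0.304348, d = −0.75 ln(1 − 0.405797) = 0.390401 ≈ 0.390.
seq1–seq3: 11/23 sites differ → p ≈ 0.478261, d = −0.75 ln(1 − 0.637681) = 0.761423 ≈ 0.761.
seq2–seq3: 10/23 sites differ → p ≈ 0.434783, d = −0.75 ln(1 − 0.579711) = 0.650110 ≈ 0.650.

d(seq1,seq2) = 0.390, d(seq1,seq3) = 0.761, d(seq2,seq3) = 0.650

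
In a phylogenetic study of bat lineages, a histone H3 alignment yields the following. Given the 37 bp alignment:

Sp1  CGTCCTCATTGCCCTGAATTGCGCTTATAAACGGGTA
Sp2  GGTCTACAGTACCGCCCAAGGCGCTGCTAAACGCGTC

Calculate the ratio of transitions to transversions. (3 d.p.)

0.250

Transitions are A↔G and C↔T; transversions are all other mismatches.
Transitions: 3. Transversions: 12.
R = 3/12 = 0.250.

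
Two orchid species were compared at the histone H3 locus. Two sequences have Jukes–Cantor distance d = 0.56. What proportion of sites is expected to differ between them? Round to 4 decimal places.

0.3945

p = (3/4)(1 − e^(−4d/3)) = 0.75 × (1 − e^(-0.746667)) = 0.75 × (1 − 0.473944) = 0.394542.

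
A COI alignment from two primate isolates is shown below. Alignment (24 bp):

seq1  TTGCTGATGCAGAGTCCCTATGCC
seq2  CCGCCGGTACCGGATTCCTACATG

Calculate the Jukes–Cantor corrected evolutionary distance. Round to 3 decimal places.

0.961

The sequences differ at 13 of 24 sites, so p = 13/24 ≈ 0.541667.
d = −(3/4) ln(1 − 4p/3) = −0.75 ln(1 − 0.722223) = −0.75 ln(0.277777)
  = −0.75 × (-1.280937) = 0.960703 substitutions/site.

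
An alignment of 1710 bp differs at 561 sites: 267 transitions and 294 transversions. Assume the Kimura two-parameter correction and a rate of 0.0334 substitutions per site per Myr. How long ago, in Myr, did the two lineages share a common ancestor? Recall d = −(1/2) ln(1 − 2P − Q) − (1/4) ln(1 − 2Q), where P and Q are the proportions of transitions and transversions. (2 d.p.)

6.53

P = 267/1710 ≈ 0.15614 and Q = 294/1710 ≈ 0.17193.
Under the Kimura two-parameter model, d = −½ ln(1 − 2P − Q) − ¼ ln(1 − 2Q).
1 − 2P − Q = 0.51579, giving −½ ln(0.51579) = 0.331028.
1 − 2Q = 0.65614, giving −¼ ln(0.65614) = 0.105345.
d = 0.331028 + 0.105345 = 0.436373.
Under a molecular clock d = 2μt, so t = d/(2μ) = 0.436373 / (2 × 0.0334) = 6.53 Myr.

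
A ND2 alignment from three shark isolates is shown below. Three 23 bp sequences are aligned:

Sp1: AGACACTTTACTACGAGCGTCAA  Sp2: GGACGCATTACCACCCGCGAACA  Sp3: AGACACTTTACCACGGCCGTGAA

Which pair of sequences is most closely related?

Sp1–Sp2: 9/23 differ, p = 0.391, d = 0.553.
Sp1–Sp3: 4/23 differ, p = 0.174, d = 0.198.
Sp2–Sp3: 9/23 differ, p = 0.391, d = 0.553.
The smallest distance is between Sp1 and Sp3.

Sp1 and Sp3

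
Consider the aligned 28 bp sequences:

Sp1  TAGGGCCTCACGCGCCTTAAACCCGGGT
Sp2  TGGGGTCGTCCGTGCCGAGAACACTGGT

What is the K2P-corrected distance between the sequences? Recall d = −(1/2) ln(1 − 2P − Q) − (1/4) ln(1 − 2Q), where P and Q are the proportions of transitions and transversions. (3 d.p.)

Of 28 sites, 5 differences are transitions and 6 are transversions, so P = 5/28 ≈ 0.178571 and Q = 6/28 ≈ 0.214286.
Under the Kimura two-parameter model, d = −½ ln(1 − 2P − Q) − ¼ ln(1 − 2Q).
1 − 2P − Q = 0.428572, giving −½ ln(0.428572) = 0.423648.
1 − 2Q = 0.571428, giving −¼ ln(0.571428) = 0.139904.
d = 0.423648 + 0.139904 = 0.563552.

0.564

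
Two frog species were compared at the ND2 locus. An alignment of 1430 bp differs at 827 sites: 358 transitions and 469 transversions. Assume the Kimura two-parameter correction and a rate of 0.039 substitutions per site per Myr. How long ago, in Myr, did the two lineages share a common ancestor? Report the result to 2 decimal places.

14.73

P = 358/1430 ≈ 0.25035 and Q = 469/1430 ≈ 0.327972.
Under the Kimura two-parameter model, d = −½ ln(1 − 2P − Q) − ¼ ln(1 − 2Q).
1 − 2P − Q = 0.171328, giving −½ ln(0.171328) = 0.882088.
1 − 2Q = 0.344056, giving −¼ ln(0.344056) = 0.266738.
d = 0.882088 + 0.266738 = 1.148826.
Under a molecular clock d = 2μt, so t = d/(2μ) = 1.148826 / (2 × 0.039) = 14.73 Myr.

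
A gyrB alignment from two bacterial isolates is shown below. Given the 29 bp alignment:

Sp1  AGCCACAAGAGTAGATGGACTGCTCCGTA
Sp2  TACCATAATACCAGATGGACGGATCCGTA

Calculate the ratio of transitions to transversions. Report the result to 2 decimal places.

0.60

Transitions are A↔G and C↔T; transversions are all other mismatches.
Transitions: 3. Transversions: 5.
R = 3/5 = 0.60.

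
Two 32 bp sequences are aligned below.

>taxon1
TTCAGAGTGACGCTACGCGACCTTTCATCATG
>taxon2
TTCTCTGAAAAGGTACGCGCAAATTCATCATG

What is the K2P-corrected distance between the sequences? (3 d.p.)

0.480

Of 32 sites, 1 differences are transitions and 10 are transversions, so P = 1/32 = 0.03125 and Q = 10/32 = 0.3125.
Under the Kimura two-parameter model, d = −½ ln(1 − 2P − Q) − ¼ ln(1 − 2Q).
1 − 2P − Q = 0.625, giving −½ ln(0.625) = 0.235002.
1 − 2Q = 0.375, giving −¼ ln(0.375) = 0.245207.
d = 0.235002 + 0.245207 = 0.480209.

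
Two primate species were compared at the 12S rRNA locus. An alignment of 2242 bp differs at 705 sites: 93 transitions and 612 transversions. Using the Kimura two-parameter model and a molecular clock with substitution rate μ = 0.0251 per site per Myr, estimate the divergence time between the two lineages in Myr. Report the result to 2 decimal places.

P = 93/2242 ≈ 0.041481 and Q = 612/2242 ≈ 0.272971.
Under the Kimura two-parameter model, d = −½ ln(1 − 2P − Q) − ¼ ln(1 − 2Q).
1 − 2P − Q = 0.644067, giving −½ ln(0.644067) = 0.219976.
1 − 2Q = 0.454058, giving −¼ ln(0.454058) = 0.197383.
d = 0.219976 + 0.197383 = 0.417359.
Under a molecular clock d = 2μt, so t = d/(2μ) = 0.417359 / (2 × 0.0251) = 8.31 Myr.

8.31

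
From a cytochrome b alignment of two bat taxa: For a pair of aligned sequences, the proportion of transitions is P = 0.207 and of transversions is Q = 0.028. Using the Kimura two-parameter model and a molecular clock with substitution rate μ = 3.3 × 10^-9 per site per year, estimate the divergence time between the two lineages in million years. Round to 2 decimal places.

46.38

Under the Kimura two-parameter model, d = −½ ln(1 − 2P − Q) − ¼ ln(1 − 2Q).
1 − 2P − Q = 0.558, giving −½ ln(0.558) = 0.291698.
1 − 2Q = 0.944, giving −¼ ln(0.944) = 0.014407.
d = 0.291698 + 0.014407 = 0.306105.
Under a molecular clock d = 2μt, so t = d/(2μ) = 0.306105 / (2 × 3.3 × 10^-9) = 46.38 million years.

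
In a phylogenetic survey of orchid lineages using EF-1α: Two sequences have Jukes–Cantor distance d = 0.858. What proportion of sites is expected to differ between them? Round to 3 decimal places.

p = (3/4)(1 − e^(−4d/3)) = 0.75 × (1 − e^(-1.144)) = 0.75 × (1 − 0.318542) = 0.511094.

0.511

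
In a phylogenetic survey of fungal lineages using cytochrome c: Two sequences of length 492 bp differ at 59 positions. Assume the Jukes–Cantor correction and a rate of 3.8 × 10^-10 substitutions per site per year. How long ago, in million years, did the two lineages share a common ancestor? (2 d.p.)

p = 59/492 ≈ 0.119919.
d = −(3/4) ln(1 − 4p/3) = −0.75 ln(1 − 0.159892) = −0.75 ln(0.840108)
  = −0.75 × (-0.174225) = 0.130669 substitutions/site.
Under a molecular clock d = 2μt, so t = d/(2μ) = 0.130669 / (2 × 3.8 × 10^-10) = 171.93 million years.

171.93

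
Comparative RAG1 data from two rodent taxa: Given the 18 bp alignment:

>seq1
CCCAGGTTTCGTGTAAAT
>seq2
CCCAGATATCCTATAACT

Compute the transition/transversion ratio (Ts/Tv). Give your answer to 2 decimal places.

Transitions are A↔G and C↔T; transversions are all other mismatches.
Transitions: 2. Transversions: 3.
R = 2/3 = 0.666666… ≈ 0.67 (to 2 d.p.).

0.67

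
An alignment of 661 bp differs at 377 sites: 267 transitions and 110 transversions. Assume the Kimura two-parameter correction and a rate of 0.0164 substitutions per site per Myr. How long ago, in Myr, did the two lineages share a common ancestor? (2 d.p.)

58.89

P = 267/661 ≈ 0.403933 and Q = 110/661 ≈ 0.166415.
Under the Kimura two-parameter model, d = −½ ln(1 − 2P − Q) − ¼ ln(1 − 2Q).
1 − 2P − Q = 0.025719, giving −½ ln(0.025719) = 1.830263.
1 − 2Q = 0.66717, giving −¼ ln(0.66717) = 0.101178.
d = 1.830263 + 0.101178 = 1.931441.
Under a molecular clock d = 2μt, so t = d/(2μ) = 1.931441 / (2 × 0.0164) = 58.89 Myr.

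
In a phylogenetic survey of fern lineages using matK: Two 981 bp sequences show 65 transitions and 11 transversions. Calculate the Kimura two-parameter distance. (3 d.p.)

P = 65/981 ≈ 0.066259 and Q = 11/981 ≈ 0.011213.
Under the Kimura two-parameter model, d = −½ ln(1 − 2P − Q) − ¼ ln(1 − 2Q).
1 − 2P − Q = 0.856269, giving −½ ln(0.856269) = 0.077585.
1 − 2Q = 0.977574, giving −¼ ln(0.977574) = 0.005670.
d = 0.077585 + 0.005670 = 0.083255.

0.083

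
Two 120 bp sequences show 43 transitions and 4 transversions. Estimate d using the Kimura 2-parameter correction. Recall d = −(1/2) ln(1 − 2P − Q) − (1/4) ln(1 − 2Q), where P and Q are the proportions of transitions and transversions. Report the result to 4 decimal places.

P = 43/120 ≈ 0.358333 and Q = 4/120 ≈ 0.033333.
Under the Kimura two-parameter model, d = −½ ln(1 − 2P − Q) − ¼ ln(1 − 2Q).
1 − 2P − Q = 0.250001, giving −½ ln(0.250001) = 0.693145.
1 − 2Q = 0.933334, giving −¼ ln(0.933334) = 0.017248.
d = 0.693145 + 0.017248 = 0.710393.

0.7104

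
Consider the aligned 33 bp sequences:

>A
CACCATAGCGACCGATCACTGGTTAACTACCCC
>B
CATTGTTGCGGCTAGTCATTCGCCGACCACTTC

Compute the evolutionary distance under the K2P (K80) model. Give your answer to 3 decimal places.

1.231

Of 33 sites, 14 differences are transitions and 2 are transversions, so P = 14/33 ≈ 0.424242 and Q = 2/33 ≈ 0.060606.
Under the Kimura two-parameter model, d = −½ ln(1 − 2P − Q) − ¼ ln(1 − 2Q).
1 − 2P − Q = 0.09091, giving −½ ln(0.09091) = 1.198943.
1 − 2Q = 0.878788, giving −¼ ln(0.878788) = 0.032303.
d = 1.198943 + 0.032303 = 1.231246.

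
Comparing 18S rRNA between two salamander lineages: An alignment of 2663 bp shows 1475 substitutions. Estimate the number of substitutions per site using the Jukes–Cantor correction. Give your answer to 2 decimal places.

p = 1475/2663 ≈ 0.553887.
d = −(3/4) ln(1 − 4p/3) = −0.75 ln(1 − 0.738516) = −0.75 ln(0.261484)
  = −0.75 × (-1.341382) = 1.006037 substitutions/site.

1.01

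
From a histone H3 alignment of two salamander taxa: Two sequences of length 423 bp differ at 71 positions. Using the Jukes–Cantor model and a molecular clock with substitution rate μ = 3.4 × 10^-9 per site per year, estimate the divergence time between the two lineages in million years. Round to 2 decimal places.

27.94

p = 71/423 ≈ 0.167849.
d = −(3/4) ln(1 − 4p/3) = −0.75 ln(1 − 0.223799) = −0.75 ln(0.776201)
  = −0.75 × (-0.253344) = 0.190008 substitutions/site.
Under a molecular clock d = 2μt, so t = d/(2μ) = 0.190008 / (2 × 3.4 × 10^-9) = 27.94 million years.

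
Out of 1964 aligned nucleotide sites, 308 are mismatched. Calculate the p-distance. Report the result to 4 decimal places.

p = 308/1964 = 0.156822… ≈ 0.1568 (to 4 d.p.).

0.1568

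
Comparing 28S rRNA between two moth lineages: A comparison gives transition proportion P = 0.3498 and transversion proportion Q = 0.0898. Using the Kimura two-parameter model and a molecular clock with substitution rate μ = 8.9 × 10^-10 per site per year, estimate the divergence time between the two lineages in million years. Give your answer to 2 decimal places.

Under the Kimura two-parameter model, d = −½ ln(1 − 2P − Q) − ¼ ln(1 − 2Q).
1 − 2P − Q = 0.2106, giving −½ ln(0.2106) = 0.778897.
1 − 2Q = 0.8204, giving −¼ ln(0.8204) = 0.049491.
d = 0.778897 + 0.049491 = 0.828388.
Under a molecular clock d = 2μt, so t = d/(2μ) = 0.828388 / (2 × 8.9 × 10^-10) = 465.39 million years.

465.39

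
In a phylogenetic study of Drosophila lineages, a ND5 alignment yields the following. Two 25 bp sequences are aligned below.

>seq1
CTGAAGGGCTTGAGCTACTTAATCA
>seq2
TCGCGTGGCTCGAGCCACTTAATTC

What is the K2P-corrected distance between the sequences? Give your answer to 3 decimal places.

0.527

Of 25 sites, 6 differences are transitions and 3 are transversions, so P = 6/25 = 0.24 and Q = 3/25 = 0.12.
Under the Kimura two-parameter model, d = −½ ln(1 − 2P − Q) − ¼ ln(1 − 2Q).
1 − 2P − Q = 0.4, giving −½ ln(0.4) = 0.458145.
1 − 2Q = 0.76, giving −¼ ln(0.76) = 0.068609.
d = 0.458145 + 0.068609 = 0.526754.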